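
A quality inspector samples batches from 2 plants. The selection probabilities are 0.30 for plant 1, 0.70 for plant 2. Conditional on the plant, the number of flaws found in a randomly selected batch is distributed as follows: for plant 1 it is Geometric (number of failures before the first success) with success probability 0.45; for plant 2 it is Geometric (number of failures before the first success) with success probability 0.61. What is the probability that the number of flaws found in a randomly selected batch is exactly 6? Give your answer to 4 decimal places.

Conditional on each plant, P(X = 6): 1: 0.0124563; 2: 0.00214643.
By total probability, P(X = 6) = 0.3·0.0124563 + 0.7·0.00214643 = 0.00523939.

0.0052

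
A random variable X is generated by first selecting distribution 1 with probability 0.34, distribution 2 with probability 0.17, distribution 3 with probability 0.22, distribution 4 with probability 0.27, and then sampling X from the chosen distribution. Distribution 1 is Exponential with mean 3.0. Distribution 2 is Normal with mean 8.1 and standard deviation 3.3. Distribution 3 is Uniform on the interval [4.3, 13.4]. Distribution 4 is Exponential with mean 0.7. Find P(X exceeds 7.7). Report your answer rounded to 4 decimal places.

0.2571

Conditional on each component, P(X > 7.7): 1: 0.0767911; 2: 0.548238; 3: 0.626374; 4: 1.67017e-05.
By total probability, P(X > 7.7) = 0.34·0.0767911 + 0.17·0.548238 + 0.22·0.626374 + 0.27·1.67017e-05 = 0.257116.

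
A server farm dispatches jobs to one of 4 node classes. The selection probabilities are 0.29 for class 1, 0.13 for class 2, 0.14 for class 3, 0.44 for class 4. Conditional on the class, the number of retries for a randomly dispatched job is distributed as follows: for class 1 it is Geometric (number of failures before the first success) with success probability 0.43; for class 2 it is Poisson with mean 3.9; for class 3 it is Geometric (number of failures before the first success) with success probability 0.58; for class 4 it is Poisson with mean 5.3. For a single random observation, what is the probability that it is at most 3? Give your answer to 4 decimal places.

Conditional on each class, P(X ≤ 3): 1: 0.89444; 2: 0.453247; 3: 0.968883; 4: 0.22541.
By total probability, P(X ≤ 3) = 0.29·0.89444 + 0.13·0.453247 + 0.14·0.968883 + 0.44·0.22541 = 0.553134.

0.5531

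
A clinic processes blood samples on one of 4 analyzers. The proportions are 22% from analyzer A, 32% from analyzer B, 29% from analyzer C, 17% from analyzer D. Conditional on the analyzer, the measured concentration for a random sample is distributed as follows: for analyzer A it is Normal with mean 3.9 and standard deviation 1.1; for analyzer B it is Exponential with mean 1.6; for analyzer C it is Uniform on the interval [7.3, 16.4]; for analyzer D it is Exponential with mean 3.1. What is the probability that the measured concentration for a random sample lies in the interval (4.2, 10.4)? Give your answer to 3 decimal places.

0.246

Conditional on each analyzer, P(4.2 < X < 10.4): A: 0.392531; B: 0.0709363; C: 0.340659; D: 0.223074.
By total probability, P(4.2 < X < 10.4) = 0.22·0.392531 + 0.32·0.0709363 + 0.29·0.340659 + 0.17·0.223074 = 0.24577.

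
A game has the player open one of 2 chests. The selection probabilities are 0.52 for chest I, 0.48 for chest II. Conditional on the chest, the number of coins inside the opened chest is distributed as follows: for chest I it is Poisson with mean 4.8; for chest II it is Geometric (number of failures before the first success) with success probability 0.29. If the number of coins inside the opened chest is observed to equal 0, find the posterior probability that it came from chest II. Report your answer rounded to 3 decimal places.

Likelihoods P(X=0 | ·): I: 0.00822975; II: 0.29.
Posterior ∝ prior × likelihood. Numerator for II: 0.48·0.29 = 0.1392.
Normalizing constant: 0.52·0.00822975 + 0.48·0.29 = 0.143479.
P(II | observation) = 0.1392 / 0.143479 = 0.970174.

0.970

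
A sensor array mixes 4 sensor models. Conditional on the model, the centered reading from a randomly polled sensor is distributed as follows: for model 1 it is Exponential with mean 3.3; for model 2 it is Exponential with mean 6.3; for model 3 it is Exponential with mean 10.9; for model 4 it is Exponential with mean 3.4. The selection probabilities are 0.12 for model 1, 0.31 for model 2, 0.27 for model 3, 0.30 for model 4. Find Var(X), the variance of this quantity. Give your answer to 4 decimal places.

Per component, 1: μ=3.3, E[X²]=21.78; 2: μ=6.3, E[X²]=79.38; 3: μ=10.9, E[X²]=237.62; 4: μ=3.4, E[X²]=23.12.
E[X] = 0.12·3.3 + 0.31·6.3 + 0.27·10.9 + 0.3·3.4 = 6.312.
E[X²] = 0.12·21.78 + 0.31·79.38 + 0.27·237.62 + 0.3·23.12 = 98.3148.
Var(X) = E[X²] − (E[X])² = 98.3148 − 39.8413 = 58.4735.

58.4735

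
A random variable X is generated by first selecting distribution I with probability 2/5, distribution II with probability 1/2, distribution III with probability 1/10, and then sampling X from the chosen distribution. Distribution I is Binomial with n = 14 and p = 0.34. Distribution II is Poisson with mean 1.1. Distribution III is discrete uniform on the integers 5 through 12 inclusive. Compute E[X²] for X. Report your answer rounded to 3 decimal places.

For each component E[X²] = Var + (mean)², giving I: 25.7992; II: 2.31; III: 77.5.
Overall E[X²] = 0.4·25.7992 + 0.5·2.31 + 0.1·77.5 = 19.2247.

19.225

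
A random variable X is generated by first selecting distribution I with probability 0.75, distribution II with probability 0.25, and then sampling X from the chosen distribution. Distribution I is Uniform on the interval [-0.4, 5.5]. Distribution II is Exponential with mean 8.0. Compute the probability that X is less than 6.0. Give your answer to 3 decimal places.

Conditional on each component, P(X < 6.0): I: 1; II: 0.527633.
By total probability, P(X < 6.0) = 0.75·1 + 0.25·0.527633 = 0.881908.

0.882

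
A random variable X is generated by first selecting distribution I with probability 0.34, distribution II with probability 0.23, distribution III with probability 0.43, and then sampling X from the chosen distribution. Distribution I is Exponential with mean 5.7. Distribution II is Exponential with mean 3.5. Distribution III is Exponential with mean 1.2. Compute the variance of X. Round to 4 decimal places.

18.3455

Per component, I: μ=5.7, E[X²]=64.98; II: μ=3.5, E[X²]=24.5; III: μ=1.2, E[X²]=2.88.
E[X] = 0.34·5.7 + 0.23·3.5 + 0.43·1.2 = 3.259.
E[X²] = 0.34·64.98 + 0.23·24.5 + 0.43·2.88 = 28.9666.
Var(X) = E[X²] − (E[X])² = 28.9666 − 10.6211 = 18.3455.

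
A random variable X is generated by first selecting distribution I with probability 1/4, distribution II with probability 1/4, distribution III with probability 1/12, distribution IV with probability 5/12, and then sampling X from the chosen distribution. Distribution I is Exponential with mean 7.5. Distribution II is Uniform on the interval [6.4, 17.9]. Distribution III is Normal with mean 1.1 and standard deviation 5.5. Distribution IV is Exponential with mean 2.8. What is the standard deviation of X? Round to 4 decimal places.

6.2339

Per component, I: μ=7.5, E[X²]=112.5; II: μ=12.15, E[X²]=158.643; III: μ=1.1, E[X²]=31.46; IV: μ=2.8, E[X²]=15.68.
E[X] = 0.25·7.5 + 0.25·12.15 + 0.0833333·1.1 + 0.416667·2.8 = 6.17083.
E[X²] = 0.25·112.5 + 0.25·158.643 + 0.0833333·31.46 + 0.416667·15.68 = 76.9408.
Var(X) = E[X²] − (E[X])² = 76.9408 − 38.0792 = 38.8616.
SD(X) = √38.8616 = 6.23391.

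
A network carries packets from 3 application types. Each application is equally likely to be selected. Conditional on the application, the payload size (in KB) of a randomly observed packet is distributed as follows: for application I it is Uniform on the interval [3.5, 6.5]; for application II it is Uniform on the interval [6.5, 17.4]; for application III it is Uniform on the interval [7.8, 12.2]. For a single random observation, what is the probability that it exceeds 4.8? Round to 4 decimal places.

0.8556

Conditional on each application, P(X > 4.8): I: 0.566667; II: 1; III: 1.
By total probability, P(X > 4.8) = 0.333333·0.566667 + 0.333333·1 + 0.333333·1 = 0.855556.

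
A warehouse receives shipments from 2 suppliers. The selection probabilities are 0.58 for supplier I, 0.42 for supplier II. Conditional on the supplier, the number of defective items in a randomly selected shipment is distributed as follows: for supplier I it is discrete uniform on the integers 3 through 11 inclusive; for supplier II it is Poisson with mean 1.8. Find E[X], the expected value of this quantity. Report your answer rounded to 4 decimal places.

4.8160

Component means — I: 7; II: 1.8.
E[X] = 0.58·7 + 0.42·1.8 = 4.816.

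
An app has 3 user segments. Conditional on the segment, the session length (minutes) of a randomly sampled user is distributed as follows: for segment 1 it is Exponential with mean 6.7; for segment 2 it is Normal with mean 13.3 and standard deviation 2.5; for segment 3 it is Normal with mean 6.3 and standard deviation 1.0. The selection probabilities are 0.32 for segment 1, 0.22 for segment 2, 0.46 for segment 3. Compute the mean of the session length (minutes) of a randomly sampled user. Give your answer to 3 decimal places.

Component means — 1: 6.7; 2: 13.3; 3: 6.3.
E[X] = 0.32·6.7 + 0.22·13.3 + 0.46·6.3 = 7.968.

7.968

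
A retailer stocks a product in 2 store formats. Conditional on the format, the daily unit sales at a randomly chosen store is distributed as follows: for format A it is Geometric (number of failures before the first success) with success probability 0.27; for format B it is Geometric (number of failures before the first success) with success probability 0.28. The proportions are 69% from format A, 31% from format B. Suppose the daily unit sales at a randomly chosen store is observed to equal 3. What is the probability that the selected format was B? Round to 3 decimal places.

Likelihoods P(X=3 | ·): A: 0.105035; B: 0.104509.
Posterior ∝ prior × likelihood. Numerator for B: 0.31·0.104509 = 0.0323979.
Normalizing constant: 0.69·0.105035 + 0.31·0.104509 = 0.104872.
P(B | observation) = 0.0323979 / 0.104872 = 0.308929.

0.309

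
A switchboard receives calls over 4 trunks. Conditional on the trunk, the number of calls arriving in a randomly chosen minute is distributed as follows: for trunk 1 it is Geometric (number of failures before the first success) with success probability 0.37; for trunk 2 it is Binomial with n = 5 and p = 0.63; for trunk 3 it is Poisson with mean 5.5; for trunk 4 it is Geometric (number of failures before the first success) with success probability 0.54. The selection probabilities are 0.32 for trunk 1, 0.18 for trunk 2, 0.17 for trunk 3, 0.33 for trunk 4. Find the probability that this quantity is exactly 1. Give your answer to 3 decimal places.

Conditional on each trunk, P(X = 1): 1: 0.2331; 2: 0.0590361; 3: 0.0224772; 4: 0.2484.
By total probability, P(X = 1) = 0.32·0.2331 + 0.18·0.0590361 + 0.17·0.0224772 + 0.33·0.2484 = 0.171012.

0.171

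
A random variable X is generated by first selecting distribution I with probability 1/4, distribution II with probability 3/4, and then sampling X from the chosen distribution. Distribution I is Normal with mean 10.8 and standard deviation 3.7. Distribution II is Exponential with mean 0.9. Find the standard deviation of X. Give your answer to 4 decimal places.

4.7336

Per component, I: μ=10.8, E[X²]=130.33; II: μ=0.9, E[X²]=1.62.
E[X] = 0.25·10.8 + 0.75·0.9 = 3.375.
E[X²] = 0.25·130.33 + 0.75·1.62 = 33.7975.
Var(X) = E[X²] − (E[X])² = 33.7975 − 11.3906 = 22.4069.
SD(X) = √22.4069 = 4.73359.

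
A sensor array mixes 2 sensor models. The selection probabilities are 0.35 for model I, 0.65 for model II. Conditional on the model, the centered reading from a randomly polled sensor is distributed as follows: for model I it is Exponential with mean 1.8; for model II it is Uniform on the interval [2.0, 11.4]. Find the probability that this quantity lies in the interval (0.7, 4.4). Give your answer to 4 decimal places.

0.3728

Conditional on each model, P(0.7 < X < 4.4): I: 0.591035; II: 0.255319.
By total probability, P(0.7 < X < 4.4) = 0.35·0.591035 + 0.65·0.255319 = 0.37282.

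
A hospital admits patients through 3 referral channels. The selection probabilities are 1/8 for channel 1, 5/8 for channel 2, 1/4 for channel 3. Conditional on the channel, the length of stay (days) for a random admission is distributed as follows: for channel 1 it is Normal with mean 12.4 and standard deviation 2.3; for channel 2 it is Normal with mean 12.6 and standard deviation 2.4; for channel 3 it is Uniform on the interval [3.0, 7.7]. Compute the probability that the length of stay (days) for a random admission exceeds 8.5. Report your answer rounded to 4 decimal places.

0.7170

Conditional on each channel, P(X > 8.5): 1: 0.955024; 2: 0.956213; 3: 0.
By total probability, P(X > 8.5) = 0.125·0.955024 + 0.625·0.956213 + 0.25·0 = 0.717011.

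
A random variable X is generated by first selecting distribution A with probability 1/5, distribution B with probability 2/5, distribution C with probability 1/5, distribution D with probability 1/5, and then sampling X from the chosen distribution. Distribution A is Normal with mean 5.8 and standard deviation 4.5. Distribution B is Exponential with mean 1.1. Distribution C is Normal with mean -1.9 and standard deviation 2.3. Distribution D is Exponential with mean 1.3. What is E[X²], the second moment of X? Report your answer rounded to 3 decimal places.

For each component E[X²] = Var + (mean)², giving A: 53.89; B: 2.42; C: 8.9; D: 3.38.
Overall E[X²] = 0.2·53.89 + 0.4·2.42 + 0.2·8.9 + 0.2·3.38 = 14.202.

14.202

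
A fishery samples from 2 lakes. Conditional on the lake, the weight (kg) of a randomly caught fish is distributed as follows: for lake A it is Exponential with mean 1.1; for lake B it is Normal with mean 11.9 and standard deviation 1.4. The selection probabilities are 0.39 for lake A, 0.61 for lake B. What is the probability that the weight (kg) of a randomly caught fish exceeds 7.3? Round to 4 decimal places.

0.6102

Conditional on each lake, P(X > 7.3): A: 0.00131179; B: 0.999491.
By total probability, P(X > 7.3) = 0.39·0.00131179 + 0.61·0.999491 = 0.610201.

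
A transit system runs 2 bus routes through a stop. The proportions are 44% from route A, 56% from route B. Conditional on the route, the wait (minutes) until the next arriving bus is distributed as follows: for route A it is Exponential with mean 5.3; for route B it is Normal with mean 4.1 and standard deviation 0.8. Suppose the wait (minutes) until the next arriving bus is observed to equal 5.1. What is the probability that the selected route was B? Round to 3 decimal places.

Likelihoods f(5.1 | ·): A: 0.0720806; B: 0.228311.
Posterior ∝ prior × likelihood. Numerator for B: 0.56·0.228311 = 0.127854.
Normalizing constant: 0.44·0.0720806 + 0.56·0.228311 = 0.15957.
P(B | observation) = 0.127854 / 0.15957 = 0.801244.

0.801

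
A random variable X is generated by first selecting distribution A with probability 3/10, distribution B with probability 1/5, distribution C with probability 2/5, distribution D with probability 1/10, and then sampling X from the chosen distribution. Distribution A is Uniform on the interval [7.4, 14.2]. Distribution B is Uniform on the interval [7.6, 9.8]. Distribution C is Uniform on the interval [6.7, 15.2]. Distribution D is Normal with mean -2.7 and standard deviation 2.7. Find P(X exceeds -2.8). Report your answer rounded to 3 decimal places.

0.951

Conditional on each component, P(X > -2.8): A: 1; B: 1; C: 1; D: 0.514772.
By total probability, P(X > -2.8) = 0.3·1 + 0.2·1 + 0.4·1 + 0.1·0.514772 = 0.951477.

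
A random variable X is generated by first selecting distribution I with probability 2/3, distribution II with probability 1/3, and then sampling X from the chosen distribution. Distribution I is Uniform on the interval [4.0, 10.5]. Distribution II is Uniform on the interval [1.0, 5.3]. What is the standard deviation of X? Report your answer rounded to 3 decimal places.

2.568

Per component, I: μ=7.25, E[X²]=56.0833; II: μ=3.15, E[X²]=11.4633.
E[X] = 0.666667·7.25 + 0.333333·3.15 = 5.88333.
E[X²] = 0.666667·56.0833 + 0.333333·11.4633 = 41.21.
Var(X) = E[X²] − (E[X])² = 41.21 − 34.6136 = 6.59639.
SD(X) = √6.59639 = 2.56834.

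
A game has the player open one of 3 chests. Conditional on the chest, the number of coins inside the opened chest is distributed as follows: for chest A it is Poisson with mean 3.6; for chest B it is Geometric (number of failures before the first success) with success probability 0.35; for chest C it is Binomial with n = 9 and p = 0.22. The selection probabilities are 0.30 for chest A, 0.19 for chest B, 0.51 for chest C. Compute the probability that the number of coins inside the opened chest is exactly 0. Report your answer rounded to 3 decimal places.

Conditional on each chest, P(X = 0): A: 0.0273237; B: 0.35; C: 0.106869.
By total probability, P(X = 0) = 0.3·0.0273237 + 0.19·0.35 + 0.51·0.106869 = 0.1292.

0.129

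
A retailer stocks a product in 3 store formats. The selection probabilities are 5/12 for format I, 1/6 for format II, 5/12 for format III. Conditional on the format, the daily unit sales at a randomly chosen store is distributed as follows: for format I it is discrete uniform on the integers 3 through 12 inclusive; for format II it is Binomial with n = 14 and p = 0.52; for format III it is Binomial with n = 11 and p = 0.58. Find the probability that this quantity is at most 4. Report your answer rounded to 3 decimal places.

Conditional on each format, P(X ≤ 4): I: 0.2; II: 0.0677063; III: 0.125951.
By total probability, P(X ≤ 4) = 0.416667·0.2 + 0.166667·0.0677063 + 0.416667·0.125951 = 0.147097.

0.147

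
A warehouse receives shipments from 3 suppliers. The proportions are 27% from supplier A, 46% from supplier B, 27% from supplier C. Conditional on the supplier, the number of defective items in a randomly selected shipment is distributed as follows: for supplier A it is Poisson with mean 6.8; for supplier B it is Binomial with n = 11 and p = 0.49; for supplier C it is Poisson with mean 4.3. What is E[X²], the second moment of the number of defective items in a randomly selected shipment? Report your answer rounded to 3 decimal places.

35.103

For each component E[X²] = Var + (mean)², giving A: 53.04; B: 31.801; C: 22.79.
Overall E[X²] = 0.27·53.04 + 0.46·31.801 + 0.27·22.79 = 35.1026.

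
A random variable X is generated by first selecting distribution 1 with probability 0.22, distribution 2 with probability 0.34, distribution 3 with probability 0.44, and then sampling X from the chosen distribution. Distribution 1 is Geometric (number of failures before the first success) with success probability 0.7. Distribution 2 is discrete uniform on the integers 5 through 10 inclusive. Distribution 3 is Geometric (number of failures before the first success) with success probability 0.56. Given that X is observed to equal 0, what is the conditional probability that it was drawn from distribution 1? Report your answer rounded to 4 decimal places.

0.3846

Likelihoods P(X=0 | ·): 1: 0.7; 2: 0; 3: 0.56.
Posterior ∝ prior × likelihood. Numerator for 1: 0.22·0.7 = 0.154.
Normalizing constant: 0.22·0.7 + 0.34·0 + 0.44·0.56 = 0.4004.
P(1 | observation) = 0.154 / 0.4004 = 0.384615.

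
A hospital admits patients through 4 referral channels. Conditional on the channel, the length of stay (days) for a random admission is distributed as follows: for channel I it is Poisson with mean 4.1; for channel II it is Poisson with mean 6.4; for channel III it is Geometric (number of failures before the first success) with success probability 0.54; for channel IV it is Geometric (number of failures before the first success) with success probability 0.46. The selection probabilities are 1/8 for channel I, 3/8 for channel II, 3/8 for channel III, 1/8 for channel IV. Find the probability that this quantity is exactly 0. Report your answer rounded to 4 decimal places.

Conditional on each channel, P(X = 0): I: 0.0165727; II: 0.00166156; III: 0.54; IV: 0.46.
By total probability, P(X = 0) = 0.125·0.0165727 + 0.375·0.00166156 + 0.375·0.54 + 0.125·0.46 = 0.262695.

0.2627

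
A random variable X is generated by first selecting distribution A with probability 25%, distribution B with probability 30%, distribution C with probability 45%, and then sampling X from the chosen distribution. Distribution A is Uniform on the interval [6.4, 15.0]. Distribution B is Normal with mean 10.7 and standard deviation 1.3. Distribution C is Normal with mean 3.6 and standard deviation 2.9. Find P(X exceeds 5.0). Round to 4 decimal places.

0.6916

Conditional on each component, P(X > 5.0): A: 1; B: 0.999994; C: 0.314634.
By total probability, P(X > 5.0) = 0.25·1 + 0.3·0.999994 + 0.45·0.314634 = 0.691583.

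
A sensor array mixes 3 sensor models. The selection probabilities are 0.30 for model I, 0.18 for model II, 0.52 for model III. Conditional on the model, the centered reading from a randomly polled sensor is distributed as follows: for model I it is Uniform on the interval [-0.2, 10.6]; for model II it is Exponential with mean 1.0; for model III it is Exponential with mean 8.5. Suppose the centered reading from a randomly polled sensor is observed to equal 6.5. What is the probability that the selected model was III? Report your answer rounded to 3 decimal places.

Likelihoods f(6.5 | ·): I: 0.0925926; II: 0.00150344; III: 0.0547613.
Posterior ∝ prior × likelihood. Numerator for III: 0.52·0.0547613 = 0.0284759.
Normalizing constant: 0.3·0.0925926 + 0.18·0.00150344 + 0.52·0.0547613 = 0.0565243.
P(III | observation) = 0.0284759 / 0.0565243 = 0.503781.

0.504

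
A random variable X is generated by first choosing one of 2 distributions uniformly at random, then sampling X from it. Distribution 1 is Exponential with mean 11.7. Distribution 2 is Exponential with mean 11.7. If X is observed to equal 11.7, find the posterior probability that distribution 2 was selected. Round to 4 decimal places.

Likelihoods f(11.7 | ·): 1: 0.0314427; 2: 0.0314427.
Posterior ∝ prior × likelihood. Numerator for 2: 0.5·0.0314427 = 0.0157213.
Normalizing constant: 0.5·0.0314427 + 0.5·0.0314427 = 0.0314427.
P(2 | observation) = 0.0157213 / 0.0314427 = 0.5.

0.5000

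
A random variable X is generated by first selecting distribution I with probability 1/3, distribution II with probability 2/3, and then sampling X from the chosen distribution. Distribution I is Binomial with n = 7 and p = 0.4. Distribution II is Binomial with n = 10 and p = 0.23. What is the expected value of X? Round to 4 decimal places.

Component means — I: 2.8; II: 2.3.
E[X] = 0.333333·2.8 + 0.666667·2.3 = 2.46667.

2.4667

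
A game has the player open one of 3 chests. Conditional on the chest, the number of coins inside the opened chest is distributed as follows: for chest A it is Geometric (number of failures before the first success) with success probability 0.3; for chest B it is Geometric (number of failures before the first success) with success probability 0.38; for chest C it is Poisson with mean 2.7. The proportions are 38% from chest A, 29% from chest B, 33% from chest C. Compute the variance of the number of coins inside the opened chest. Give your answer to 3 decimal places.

Per component, A: μ=2.33333, E[X²]=13.2222; B: μ=1.63158, E[X²]=6.95568; C: μ=2.7, E[X²]=9.99.
E[X] = 0.38·2.33333 + 0.29·1.63158 + 0.33·2.7 = 2.25082.
E[X²] = 0.38·13.2222 + 0.29·6.95568 + 0.33·9.99 = 10.3383.
Var(X) = E[X²] − (E[X])² = 10.3383 − 5.06621 = 5.27208.

5.272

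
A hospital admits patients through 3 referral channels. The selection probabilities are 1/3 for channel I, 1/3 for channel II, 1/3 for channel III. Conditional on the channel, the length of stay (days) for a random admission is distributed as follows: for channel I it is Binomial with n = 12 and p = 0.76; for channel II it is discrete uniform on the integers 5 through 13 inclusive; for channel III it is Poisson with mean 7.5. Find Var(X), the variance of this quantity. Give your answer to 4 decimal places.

Per component, I: μ=9.12, E[X²]=85.3632; II: μ=9, E[X²]=87.6667; III: μ=7.5, E[X²]=63.75.
E[X] = 0.333333·9.12 + 0.333333·9 + 0.333333·7.5 = 8.54.
E[X²] = 0.333333·85.3632 + 0.333333·87.6667 + 0.333333·63.75 = 78.9266.
Var(X) = E[X²] − (E[X])² = 78.9266 − 72.9316 = 5.99502.

5.9950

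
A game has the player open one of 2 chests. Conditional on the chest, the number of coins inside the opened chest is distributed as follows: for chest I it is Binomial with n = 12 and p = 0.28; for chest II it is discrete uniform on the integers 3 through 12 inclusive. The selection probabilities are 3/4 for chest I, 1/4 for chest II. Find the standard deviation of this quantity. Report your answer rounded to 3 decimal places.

Per component, I: μ=3.36, E[X²]=13.7088; II: μ=7.5, E[X²]=64.5.
E[X] = 0.75·3.36 + 0.25·7.5 = 4.395.
E[X²] = 0.75·13.7088 + 0.25·64.5 = 26.4066.
Var(X) = E[X²] − (E[X])² = 26.4066 − 19.316 = 7.09057.
SD(X) = √7.09057 = 2.66281.

2.663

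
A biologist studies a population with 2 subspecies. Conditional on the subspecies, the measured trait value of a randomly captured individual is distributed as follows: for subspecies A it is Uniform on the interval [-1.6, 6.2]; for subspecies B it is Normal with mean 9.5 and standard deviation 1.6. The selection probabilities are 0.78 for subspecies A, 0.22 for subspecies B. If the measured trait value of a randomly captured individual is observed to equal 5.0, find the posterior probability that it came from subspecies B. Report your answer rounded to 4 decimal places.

Likelihoods f(5.0 | ·): A: 0.128205; B: 0.00477663.
Posterior ∝ prior × likelihood. Numerator for B: 0.22·0.00477663 = 0.00105086.
Normalizing constant: 0.78·0.128205 + 0.22·0.00477663 = 0.101051.
P(B | observation) = 0.00105086 / 0.101051 = 0.0103993.

0.0104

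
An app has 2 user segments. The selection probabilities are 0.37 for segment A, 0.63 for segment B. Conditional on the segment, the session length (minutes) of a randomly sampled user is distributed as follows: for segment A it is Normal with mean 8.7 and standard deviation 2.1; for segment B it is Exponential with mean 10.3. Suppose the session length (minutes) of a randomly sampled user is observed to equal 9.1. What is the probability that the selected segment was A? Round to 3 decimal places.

0.732

Likelihoods f(9.1 | ·): A: 0.186557; B: 0.0401297.
Posterior ∝ prior × likelihood. Numerator for A: 0.37·0.186557 = 0.0690262.
Normalizing constant: 0.37·0.186557 + 0.63·0.0401297 = 0.0943079.
P(A | observation) = 0.0690262 / 0.0943079 = 0.731924.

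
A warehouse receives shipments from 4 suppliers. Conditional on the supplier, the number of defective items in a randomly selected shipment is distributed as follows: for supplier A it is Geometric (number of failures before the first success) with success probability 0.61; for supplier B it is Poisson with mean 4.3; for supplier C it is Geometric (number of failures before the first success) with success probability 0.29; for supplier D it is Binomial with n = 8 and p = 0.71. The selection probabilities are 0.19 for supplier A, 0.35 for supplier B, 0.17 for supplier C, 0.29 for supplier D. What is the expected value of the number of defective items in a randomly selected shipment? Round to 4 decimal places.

3.6899

Component means — A: 0.639344; B: 4.3; C: 2.44828; D: 5.68.
E[X] = 0.19·0.639344 + 0.35·4.3 + 0.17·2.44828 + 0.29·5.68 = 3.68988.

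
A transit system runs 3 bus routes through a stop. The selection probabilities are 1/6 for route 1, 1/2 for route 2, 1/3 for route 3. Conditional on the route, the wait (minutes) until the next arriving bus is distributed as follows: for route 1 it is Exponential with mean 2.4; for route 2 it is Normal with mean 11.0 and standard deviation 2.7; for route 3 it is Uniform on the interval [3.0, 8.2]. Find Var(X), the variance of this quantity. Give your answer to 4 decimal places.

Per component, 1: μ=2.4, E[X²]=11.52; 2: μ=11, E[X²]=128.29; 3: μ=5.6, E[X²]=33.6133.
E[X] = 0.166667·2.4 + 0.5·11 + 0.333333·5.6 = 7.76667.
E[X²] = 0.166667·11.52 + 0.5·128.29 + 0.333333·33.6133 = 77.2694.
Var(X) = E[X²] − (E[X])² = 77.2694 − 60.3211 = 16.9483.

16.9483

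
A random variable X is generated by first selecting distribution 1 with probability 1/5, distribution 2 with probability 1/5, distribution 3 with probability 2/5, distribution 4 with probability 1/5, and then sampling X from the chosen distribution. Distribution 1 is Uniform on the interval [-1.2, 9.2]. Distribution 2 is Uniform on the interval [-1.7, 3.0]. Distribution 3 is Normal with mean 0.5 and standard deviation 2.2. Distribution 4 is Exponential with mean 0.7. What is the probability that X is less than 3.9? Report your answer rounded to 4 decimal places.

0.8729

Conditional on each component, P(X < 3.9): 1: 0.490385; 2: 1; 3: 0.938882; 4: 0.996195.
By total probability, P(X < 3.9) = 0.2·0.490385 + 0.2·1 + 0.4·0.938882 + 0.2·0.996195 = 0.872869.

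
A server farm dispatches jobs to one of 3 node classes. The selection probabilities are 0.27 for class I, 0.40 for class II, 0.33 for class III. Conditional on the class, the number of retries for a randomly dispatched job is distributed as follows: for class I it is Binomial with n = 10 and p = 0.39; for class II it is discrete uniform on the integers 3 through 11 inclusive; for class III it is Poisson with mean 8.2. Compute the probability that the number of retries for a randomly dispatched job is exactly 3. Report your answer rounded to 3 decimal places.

Conditional on each class, P(X = 3): I: 0.223709; II: 0.111111; III: 0.0252392.
By total probability, P(X = 3) = 0.27·0.223709 + 0.4·0.111111 + 0.33·0.0252392 = 0.113175.

0.113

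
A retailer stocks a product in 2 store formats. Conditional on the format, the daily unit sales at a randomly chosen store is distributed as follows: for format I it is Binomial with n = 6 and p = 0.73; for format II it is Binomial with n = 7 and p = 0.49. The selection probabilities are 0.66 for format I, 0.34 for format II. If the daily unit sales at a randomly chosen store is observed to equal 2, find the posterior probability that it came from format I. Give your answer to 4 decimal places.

0.3216

Likelihoods P(X=2 | ·): I: 0.0424807; II: 0.173965.
Posterior ∝ prior × likelihood. Numerator for I: 0.66·0.0424807 = 0.0280373.
Normalizing constant: 0.66·0.0424807 + 0.34·0.173965 = 0.0871854.
P(I | observation) = 0.0280373 / 0.0871854 = 0.321582.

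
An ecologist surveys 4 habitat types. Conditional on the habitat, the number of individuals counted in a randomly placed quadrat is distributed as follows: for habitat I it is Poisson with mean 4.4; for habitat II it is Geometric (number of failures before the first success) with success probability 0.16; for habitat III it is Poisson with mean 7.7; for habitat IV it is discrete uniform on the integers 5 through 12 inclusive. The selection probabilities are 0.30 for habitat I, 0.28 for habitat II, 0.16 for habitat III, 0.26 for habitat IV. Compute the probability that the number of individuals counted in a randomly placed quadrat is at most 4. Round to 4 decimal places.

0.3472

Conditional on each habitat, P(X ≤ 4): I: 0.551184; II: 0.581788; III: 0.118145; IV: 0.
By total probability, P(X ≤ 4) = 0.3·0.551184 + 0.28·0.581788 + 0.16·0.118145 + 0.26·0 = 0.347159.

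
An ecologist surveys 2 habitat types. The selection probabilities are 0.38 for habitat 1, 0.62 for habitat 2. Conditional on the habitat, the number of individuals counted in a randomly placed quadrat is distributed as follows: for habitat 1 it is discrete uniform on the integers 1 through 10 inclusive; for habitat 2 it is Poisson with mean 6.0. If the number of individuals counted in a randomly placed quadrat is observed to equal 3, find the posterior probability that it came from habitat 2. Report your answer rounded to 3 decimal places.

0.593

Likelihoods P(X=3 | ·): 1: 0.1; 2: 0.0892351.
Posterior ∝ prior × likelihood. Numerator for 2: 0.62·0.0892351 = 0.0553257.
Normalizing constant: 0.38·0.1 + 0.62·0.0892351 = 0.0933257.
P(2 | observation) = 0.0553257 / 0.0933257 = 0.592824.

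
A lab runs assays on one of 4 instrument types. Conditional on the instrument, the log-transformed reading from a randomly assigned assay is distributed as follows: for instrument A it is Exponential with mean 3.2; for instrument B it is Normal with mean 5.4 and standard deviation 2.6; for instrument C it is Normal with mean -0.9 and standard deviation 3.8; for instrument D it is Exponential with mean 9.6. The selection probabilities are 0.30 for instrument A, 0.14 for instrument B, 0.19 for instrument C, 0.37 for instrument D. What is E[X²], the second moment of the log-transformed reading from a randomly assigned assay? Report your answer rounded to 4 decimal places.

82.2687

For each component E[X²] = Var + (mean)², giving A: 20.48; B: 35.92; C: 15.25; D: 184.32.
Overall E[X²] = 0.3·20.48 + 0.14·35.92 + 0.19·15.25 + 0.37·184.32 = 82.2687.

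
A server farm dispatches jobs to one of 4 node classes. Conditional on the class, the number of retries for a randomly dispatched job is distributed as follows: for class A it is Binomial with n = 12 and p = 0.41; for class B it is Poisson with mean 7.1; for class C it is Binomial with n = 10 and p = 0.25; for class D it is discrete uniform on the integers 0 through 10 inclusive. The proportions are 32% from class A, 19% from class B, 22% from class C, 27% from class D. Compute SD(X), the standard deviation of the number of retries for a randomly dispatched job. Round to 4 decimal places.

2.7521

Per component, A: μ=4.92, E[X²]=27.1092; B: μ=7.1, E[X²]=57.51; C: μ=2.5, E[X²]=8.125; D: μ=5, E[X²]=35.
E[X] = 0.32·4.92 + 0.19·7.1 + 0.22·2.5 + 0.27·5 = 4.8234.
E[X²] = 0.32·27.1092 + 0.19·57.51 + 0.22·8.125 + 0.27·35 = 30.8393.
Var(X) = E[X²] − (E[X])² = 30.8393 − 23.2652 = 7.57416.
SD(X) = √7.57416 = 2.75212.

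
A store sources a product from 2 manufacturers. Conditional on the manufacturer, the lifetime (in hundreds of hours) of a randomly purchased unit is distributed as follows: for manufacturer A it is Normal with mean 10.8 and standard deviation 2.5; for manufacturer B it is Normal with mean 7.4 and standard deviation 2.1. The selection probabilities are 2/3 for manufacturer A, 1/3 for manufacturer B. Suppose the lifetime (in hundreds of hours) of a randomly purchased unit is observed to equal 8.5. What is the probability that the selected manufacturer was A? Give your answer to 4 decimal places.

0.5579

Likelihoods f(8.5 | ·): A: 0.104515; B: 0.165619.
Posterior ∝ prior × likelihood. Numerator for A: 0.666667·0.104515 = 0.0696763.
Normalizing constant: 0.666667·0.104515 + 0.333333·0.165619 = 0.124883.
P(A | observation) = 0.0696763 / 0.124883 = 0.557934.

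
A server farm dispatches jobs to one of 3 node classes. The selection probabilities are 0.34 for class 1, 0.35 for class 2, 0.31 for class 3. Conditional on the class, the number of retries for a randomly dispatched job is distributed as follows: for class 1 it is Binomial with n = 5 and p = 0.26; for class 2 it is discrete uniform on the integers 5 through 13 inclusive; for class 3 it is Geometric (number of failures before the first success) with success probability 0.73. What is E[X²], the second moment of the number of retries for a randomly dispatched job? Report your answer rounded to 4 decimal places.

For each component E[X²] = Var + (mean)², giving 1: 2.652; 2: 87.6667; 3: 0.64346.
Overall E[X²] = 0.34·2.652 + 0.35·87.6667 + 0.31·0.64346 = 31.7845.

31.7845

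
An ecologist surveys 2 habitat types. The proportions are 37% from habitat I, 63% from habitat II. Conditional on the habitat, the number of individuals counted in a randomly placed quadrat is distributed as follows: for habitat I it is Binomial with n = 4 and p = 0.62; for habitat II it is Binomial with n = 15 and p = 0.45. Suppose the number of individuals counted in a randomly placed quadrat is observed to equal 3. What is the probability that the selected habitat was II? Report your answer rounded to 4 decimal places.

Likelihoods P(X=3 | ·): I: 0.362259; II: 0.0317688.
Posterior ∝ prior × likelihood. Numerator for II: 0.63·0.0317688 = 0.0200144.
Normalizing constant: 0.37·0.362259 + 0.63·0.0317688 = 0.15405.
P(II | observation) = 0.0200144 / 0.15405 = 0.129921.

0.1299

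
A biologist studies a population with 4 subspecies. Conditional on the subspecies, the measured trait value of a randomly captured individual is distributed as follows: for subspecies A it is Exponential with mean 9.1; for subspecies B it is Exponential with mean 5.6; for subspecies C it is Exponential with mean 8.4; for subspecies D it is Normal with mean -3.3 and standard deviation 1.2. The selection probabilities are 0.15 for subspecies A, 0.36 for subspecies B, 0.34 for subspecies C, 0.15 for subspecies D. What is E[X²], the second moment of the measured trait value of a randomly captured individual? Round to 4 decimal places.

For each component E[X²] = Var + (mean)², giving A: 165.62; B: 62.72; C: 141.12; D: 12.33.
Overall E[X²] = 0.15·165.62 + 0.36·62.72 + 0.34·141.12 + 0.15·12.33 = 97.2525.

97.2525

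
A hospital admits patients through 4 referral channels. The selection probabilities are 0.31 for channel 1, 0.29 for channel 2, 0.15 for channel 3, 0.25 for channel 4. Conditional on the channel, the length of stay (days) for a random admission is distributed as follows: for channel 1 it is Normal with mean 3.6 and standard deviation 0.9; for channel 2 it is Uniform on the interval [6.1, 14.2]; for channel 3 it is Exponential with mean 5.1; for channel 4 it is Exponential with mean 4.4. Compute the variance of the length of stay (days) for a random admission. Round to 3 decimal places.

Per component, 1: μ=3.6, E[X²]=13.77; 2: μ=10.15, E[X²]=108.49; 3: μ=5.1, E[X²]=52.02; 4: μ=4.4, E[X²]=38.72.
E[X] = 0.31·3.6 + 0.29·10.15 + 0.15·5.1 + 0.25·4.4 = 5.9245.
E[X²] = 0.31·13.77 + 0.29·108.49 + 0.15·52.02 + 0.25·38.72 = 53.2138.
Var(X) = E[X²] − (E[X])² = 53.2138 − 35.0997 = 18.1141.

18.114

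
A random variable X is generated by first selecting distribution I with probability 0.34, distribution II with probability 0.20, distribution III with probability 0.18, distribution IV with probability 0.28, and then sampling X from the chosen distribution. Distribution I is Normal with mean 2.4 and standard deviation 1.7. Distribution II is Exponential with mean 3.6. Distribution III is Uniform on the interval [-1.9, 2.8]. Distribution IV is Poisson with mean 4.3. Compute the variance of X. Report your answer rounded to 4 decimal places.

6.9160

Per component, I: μ=2.4, E[X²]=8.65; II: μ=3.6, E[X²]=25.92; III: μ=0.45, E[X²]=2.04333; IV: μ=4.3, E[X²]=22.79.
E[X] = 0.34·2.4 + 0.2·3.6 + 0.18·0.45 + 0.28·4.3 = 2.821.
E[X²] = 0.34·8.65 + 0.2·25.92 + 0.18·2.04333 + 0.28·22.79 = 14.874.
Var(X) = E[X²] − (E[X])² = 14.874 − 7.95804 = 6.91596.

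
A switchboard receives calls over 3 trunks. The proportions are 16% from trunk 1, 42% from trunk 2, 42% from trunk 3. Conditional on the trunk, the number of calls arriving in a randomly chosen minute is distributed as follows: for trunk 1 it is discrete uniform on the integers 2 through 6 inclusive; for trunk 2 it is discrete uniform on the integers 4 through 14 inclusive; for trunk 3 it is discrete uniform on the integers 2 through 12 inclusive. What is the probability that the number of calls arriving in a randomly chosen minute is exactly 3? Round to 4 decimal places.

0.0702

Conditional on each trunk, P(X = 3): 1: 0.2; 2: 0; 3: 0.0909091.
By total probability, P(X = 3) = 0.16·0.2 + 0.42·0 + 0.42·0.0909091 = 0.0701818.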